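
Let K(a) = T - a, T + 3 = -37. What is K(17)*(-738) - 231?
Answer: 41835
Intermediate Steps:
T = -40 (T = -3 - 37 = -40)
K(a) = -40 - a
K(17)*(-738) - 231 = (-40 - 1*17)*(-738) - 231 = (-40 - 17)*(-738) - 231 = -57*(-738) - 231 = 42066 - 231 = 41835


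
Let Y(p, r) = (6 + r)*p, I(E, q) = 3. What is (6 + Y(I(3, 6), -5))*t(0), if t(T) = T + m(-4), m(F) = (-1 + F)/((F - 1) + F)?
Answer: 5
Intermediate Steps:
m(F) = (-1 + F)/(-1 + 2*F) (m(F) = (-1 + F)/((-1 + F) + F) = (-1 + F)/(-1 + 2*F))
Y(p, r) = p*(6 + r)
t(T) = 5/9 + T (t(T) = T + (-1 - 4)/(-1 + 2*(-4)) = T - 5/(-1 - 8) = T - 5/(-9) = T - 1/9*(-5) = T + 5/9 = 5/9 + T)
(6 + Y(I(3, 6), -5))*t(0) = (6 + 3*(6 - 5))*(5/9 + 0) = (6 + 3*1)*(5/9) = (6 + 3)*(5/9) = 9*(5/9) = 5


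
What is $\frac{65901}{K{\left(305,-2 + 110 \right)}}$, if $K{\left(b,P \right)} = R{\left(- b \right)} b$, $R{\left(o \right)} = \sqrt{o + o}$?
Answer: $- \frac{65901 i \sqrt{610}}{186050} \approx - 8.7484 i$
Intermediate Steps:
$R{\left(o \right)} = \sqrt{2} \sqrt{o}$ ($R{\left(o \right)} = \sqrt{2 o} = \sqrt{2} \sqrt{o}$)
$K{\left(b,P \right)} = b \sqrt{2} \sqrt{- b}$ ($K{\left(b,P \right)} = \sqrt{2} \sqrt{- b} b = b \sqrt{2} \sqrt{- b}$)
$\frac{65901}{K{\left(305,-2 + 110 \right)}} = \frac{65901}{\left(-1\right) \sqrt{2} \left(\left(-1\right) 305\right)^{\frac{3}{2}}} = \frac{65901}{\left(-1\right) \sqrt{2} \left(-305\right)^{\frac{3}{2}}} = \frac{65901}{\left(-1\right) \sqrt{2} \left(- 305 i \sqrt{305}\right)} = \frac{65901}{305 i \sqrt{610}} = 65901 \left(- \frac{i \sqrt{610}}{186050}\right) = - \frac{65901 i \sqrt{610}}{186050}$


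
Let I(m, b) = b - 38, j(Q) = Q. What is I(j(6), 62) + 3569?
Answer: 3593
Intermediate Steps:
I(m, b) = -38 + b
I(j(6), 62) + 3569 = (-38 + 62) + 3569 = 24 + 3569 = 3593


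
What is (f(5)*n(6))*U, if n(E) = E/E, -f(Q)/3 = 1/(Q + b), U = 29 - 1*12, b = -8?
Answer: 17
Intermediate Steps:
U = 17 (U = 29 - 12 = 17)
f(Q) = -3/(-8 + Q) (f(Q) = -3/(Q - 8) = -3/(-8 + Q))
n(E) = 1
(f(5)*n(6))*U = (-3/(-8 + 5)*1)*17 = (-3/(-3)*1)*17 = (-3*(-1/3)*1)*17 = (1*1)*17 = 1*17 = 17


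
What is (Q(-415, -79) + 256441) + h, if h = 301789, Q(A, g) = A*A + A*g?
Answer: 763240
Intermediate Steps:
Q(A, g) = A² + A*g
(Q(-415, -79) + 256441) + h = (-415*(-415 - 79) + 256441) + 301789 = (-415*(-494) + 256441) + 301789 = (205010 + 256441) + 301789 = 461451 + 301789 = 763240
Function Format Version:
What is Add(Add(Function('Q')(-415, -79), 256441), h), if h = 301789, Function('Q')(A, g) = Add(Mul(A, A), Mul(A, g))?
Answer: 763240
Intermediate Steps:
Function('Q')(A, g) = Add(Pow(A, 2), Mul(A, g))
Add(Add(Function('Q')(-415, -79), 256441), h) = Add(Add(Mul(-415, Add(-415, -79)), 256441), 301789) = Add(Add(Mul(-415, -494), 256441), 301789) = Add(Add(205010, 256441), 301789) = Add(461451, 301789) = 763240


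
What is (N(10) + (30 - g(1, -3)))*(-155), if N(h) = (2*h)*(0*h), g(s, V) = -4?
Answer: -5270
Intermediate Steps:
N(h) = 0 (N(h) = (2*h)*0 = 0)
(N(10) + (30 - g(1, -3)))*(-155) = (0 + (30 - 1*(-4)))*(-155) = (0 + (30 + 4))*(-155) = (0 + 34)*(-155) = 34*(-155) = -5270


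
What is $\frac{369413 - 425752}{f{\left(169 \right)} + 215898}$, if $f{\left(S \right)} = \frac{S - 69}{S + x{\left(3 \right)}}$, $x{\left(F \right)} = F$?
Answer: $- \frac{45709}{175163} \approx -0.26095$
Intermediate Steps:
$f{\left(S \right)} = \frac{-69 + S}{3 + S}$ ($f{\left(S \right)} = \frac{S - 69}{S + 3} = \frac{-69 + S}{3 + S}$)
$\frac{369413 - 425752}{f{\left(169 \right)} + 215898} = \frac{369413 - 425752}{\frac{-69 + 169}{3 + 169} + 215898} = - \frac{56339}{\frac{1}{172} \cdot 100 + 215898} = - \frac{56339}{\frac{25}{43} + 215898} = - \frac{56339}{\frac{9283639}{43}} = \left(-56339\right) \frac{43}{9283639} = - \frac{45709}{175163}$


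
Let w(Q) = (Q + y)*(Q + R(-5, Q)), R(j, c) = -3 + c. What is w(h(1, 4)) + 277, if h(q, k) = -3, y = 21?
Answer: 115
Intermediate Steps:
w(Q) = (-3 + 2*Q)*(21 + Q) (w(Q) = (Q + 21)*(Q + (-3 + Q)) = (21 + Q)*(-3 + 2*Q) = (-3 + 2*Q)*(21 + Q))
w(h(1, 4)) + 277 = (-63 + 2*(-3)² + 39*(-3)) + 277 = (-63 + 2*9 - 117) + 277 = (-63 + 18 - 117) + 277 = -162 + 277 = 115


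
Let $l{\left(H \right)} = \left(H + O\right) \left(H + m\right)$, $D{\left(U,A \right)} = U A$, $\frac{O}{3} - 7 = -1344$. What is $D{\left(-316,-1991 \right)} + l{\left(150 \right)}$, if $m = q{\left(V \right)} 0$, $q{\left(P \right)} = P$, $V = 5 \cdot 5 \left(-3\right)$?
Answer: $50006$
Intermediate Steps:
$V = -75$ ($V = 25 \left(-3\right) = -75$)
$O = -4011$ ($O = 21 + 3 \left(-1344\right) = 21 - 4032 = -4011$)
$m = 0$ ($m = \left(-75\right) 0 = 0$)
$D{\left(U,A \right)} = A U$
$l{\left(H \right)} = H \left(-4011 + H\right)$ ($l{\left(H \right)} = \left(H - 4011\right) \left(H + 0\right) = \left(-4011 + H\right) H = H \left(-4011 + H\right)$)
$D{\left(-316,-1991 \right)} + l{\left(150 \right)} = \left(-1991\right) \left(-316\right) + 150 \left(-4011 + 150\right) = 629156 + 150 \left(-3861\right) = 629156 - 579150 = 50006$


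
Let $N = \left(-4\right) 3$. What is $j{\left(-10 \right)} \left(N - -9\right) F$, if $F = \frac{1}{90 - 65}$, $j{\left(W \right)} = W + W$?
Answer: $\frac{12}{5} \approx 2.4$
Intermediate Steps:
$N = -12$
$j{\left(W \right)} = 2 W$
$F = \frac{1}{25} \approx 0.04$
$j{\left(-10 \right)} \left(N - -9\right) F = 2 \left(-10\right) \left(-12 - -9\right) \frac{1}{25} = - 20 \left(-12 + 9\right) \frac{1}{25} = \left(-20\right) \left(-3\right) \frac{1}{25} = 60 \cdot \frac{1}{25} = \frac{12}{5}$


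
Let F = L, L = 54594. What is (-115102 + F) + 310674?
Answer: 250166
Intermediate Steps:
F = 54594
(-115102 + F) + 310674 = (-115102 + 54594) + 310674 = -60508 + 310674 = 250166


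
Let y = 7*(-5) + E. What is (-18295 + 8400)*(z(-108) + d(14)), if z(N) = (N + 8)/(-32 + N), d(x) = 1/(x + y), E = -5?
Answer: -1217085/182 ≈ -6687.3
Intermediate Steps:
y = -40 (y = 7*(-5) - 5 = -35 - 5 = -40)
d(x) = 1/(-40 + x) (d(x) = 1/(x - 40) = 1/(-40 + x))
z(N) = (8 + N)/(-32 + N)
(-18295 + 8400)*(z(-108) + d(14)) = (-18295 + 8400)*((8 - 108)/(-32 - 108) + 1/(-40 + 14)) = -9895*(-100/(-140) + 1/(-26)) = -9895*(-1/140*(-100) - 1/26) = -9895*(5/7 - 1/26) = -9895*123/182 = -1217085/182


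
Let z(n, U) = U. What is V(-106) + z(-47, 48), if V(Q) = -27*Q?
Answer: 2910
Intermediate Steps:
V(-106) + z(-47, 48) = -27*(-106) + 48 = 2862 + 48 = 2910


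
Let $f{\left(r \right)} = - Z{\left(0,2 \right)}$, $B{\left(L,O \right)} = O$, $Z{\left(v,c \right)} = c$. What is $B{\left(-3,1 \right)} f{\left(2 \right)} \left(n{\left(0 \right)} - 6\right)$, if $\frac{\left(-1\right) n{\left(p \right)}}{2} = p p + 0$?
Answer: $12$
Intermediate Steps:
$n{\left(p \right)} = - 2 p^{2}$ ($n{\left(p \right)} = - 2 \left(p p + 0\right) = - 2 \left(p^{2} + 0\right) = - 2 p^{2}$)
$f{\left(r \right)} = -2$ ($f{\left(r \right)} = \left(-1\right) 2 = -2$)
$B{\left(-3,1 \right)} f{\left(2 \right)} \left(n{\left(0 \right)} - 6\right) = 1 \left(-2\right) \left(- 2 \cdot 0^{2} - 6\right) = - 2 \left(\left(-2\right) 0 - 6\right) = - 2 \left(0 - 6\right) = \left(-2\right) \left(-6\right) = 12$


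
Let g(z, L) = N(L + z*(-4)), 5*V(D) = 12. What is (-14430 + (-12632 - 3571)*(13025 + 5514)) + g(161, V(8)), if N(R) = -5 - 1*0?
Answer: -300401852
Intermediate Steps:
V(D) = 12/5 (V(D) = (1/5)*12 = 12/5)
N(R) = -5 (N(R) = -5 + 0 = -5)
g(z, L) = -5
(-14430 + (-12632 - 3571)*(13025 + 5514)) + g(161, V(8)) = (-14430 + (-12632 - 3571)*(13025 + 5514)) - 5 = (-14430 - 16203*18539) - 5 = (-14430 - 300387417) - 5 = -300401847 - 5 = -300401852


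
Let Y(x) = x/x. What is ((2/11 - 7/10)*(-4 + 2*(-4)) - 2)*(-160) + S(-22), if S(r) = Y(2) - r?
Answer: -7171/11 ≈ -651.91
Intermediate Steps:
Y(x) = 1
S(r) = 1 - r
((2/11 - 7/10)*(-4 + 2*(-4)) - 2)*(-160) + S(-22) = ((2/11 - 7/10)*(-4 + 2*(-4)) - 2)*(-160) + (1 - 1*(-22)) = ((2*(1/11) - 7*⅒)*(-4 - 8) - 2)*(-160) + (1 + 22) = ((2/11 - 7/10)*(-12) - 2)*(-160) + 23 = (-57/110*(-12) - 2)*(-160) + 23 = (342/55 - 2)*(-160) + 23 = (232/55)*(-160) + 23 = -7424/11 + 23 = -7171/11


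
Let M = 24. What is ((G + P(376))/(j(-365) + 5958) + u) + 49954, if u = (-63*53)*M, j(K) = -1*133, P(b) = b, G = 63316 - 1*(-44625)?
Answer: -175701833/5825 ≈ -30163.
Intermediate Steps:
G = 107941 (G = 63316 + 44625 = 107941)
j(K) = -133
u = -80136 (u = -63*53*24 = -3339*24 = -80136)
((G + P(376))/(j(-365) + 5958) + u) + 49954 = ((107941 + 376)/(-133 + 5958) - 80136) + 49954 = (108317/5825 - 80136) + 49954 = -466683883/5825 + 49954 = -175701833/5825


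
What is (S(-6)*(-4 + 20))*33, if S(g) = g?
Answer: -3168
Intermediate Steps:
(S(-6)*(-4 + 20))*33 = -6*(-4 + 20)*33 = -6*16*33 = -96*33 = -3168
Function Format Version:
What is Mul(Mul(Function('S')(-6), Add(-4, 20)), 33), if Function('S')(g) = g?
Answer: -3168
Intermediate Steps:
Mul(Mul(Function('S')(-6), Add(-4, 20)), 33) = Mul(Mul(-6, Add(-4, 20)), 33) = Mul(Mul(-6, 16), 33) = Mul(-96, 33) = -3168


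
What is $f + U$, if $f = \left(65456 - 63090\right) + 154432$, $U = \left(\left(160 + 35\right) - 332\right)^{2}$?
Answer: $175567$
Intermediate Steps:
$U = 18769$ ($U = \left(195 - 332\right)^{2} = \left(-137\right)^{2} = 18769$)
$f = 156798$ ($f = 2366 + 154432 = 156798$)
$f + U = 156798 + 18769 = 175567$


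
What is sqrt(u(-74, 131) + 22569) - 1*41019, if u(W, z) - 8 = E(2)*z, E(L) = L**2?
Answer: -41019 + sqrt(23101) ≈ -40867.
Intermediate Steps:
u(W, z) = 8 + 4*z (u(W, z) = 8 + 2**2*z = 8 + 4*z)
sqrt(u(-74, 131) + 22569) - 1*41019 = sqrt((8 + 4*131) + 22569) - 1*41019 = sqrt((8 + 524) + 22569) - 41019 = sqrt(532 + 22569) - 41019 = sqrt(23101) - 41019 = -41019 + sqrt(23101)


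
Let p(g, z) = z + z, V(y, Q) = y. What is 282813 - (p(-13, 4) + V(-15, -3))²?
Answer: 282764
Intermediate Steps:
p(g, z) = 2*z
282813 - (p(-13, 4) + V(-15, -3))² = 282813 - (2*4 - 15)² = 282813 - (8 - 15)² = 282813 - 1*(-7)² = 282813 - 1*49 = 282813 - 49 = 282764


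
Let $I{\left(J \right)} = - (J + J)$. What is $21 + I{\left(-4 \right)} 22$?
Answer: $197$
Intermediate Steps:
$I{\left(J \right)} = - 2 J$
$21 + I{\left(-4 \right)} 22 = 21 + \left(-2\right) \left(-4\right) 22 = 21 + 8 \cdot 22 = 21 + 176 = 197$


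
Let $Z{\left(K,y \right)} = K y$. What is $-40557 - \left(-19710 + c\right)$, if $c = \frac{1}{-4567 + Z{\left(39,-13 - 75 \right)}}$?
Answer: $- \frac{166755152}{7999} \approx -20847.0$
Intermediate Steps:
$c = - \frac{1}{7999}$ ($c = \frac{1}{-4567 + 39 \left(-13 - 75\right)} = \frac{1}{-4567 + 39 \left(-88\right)} = \frac{1}{-4567 - 3432} = \frac{1}{-7999} = - \frac{1}{7999} \approx -0.00012502$)
$-40557 - \left(-19710 + c\right) = -40557 + \left(19710 - - \frac{1}{7999}\right) = -40557 + \left(19710 + \frac{1}{7999}\right) = -40557 + \frac{157660291}{7999} = - \frac{166755152}{7999}$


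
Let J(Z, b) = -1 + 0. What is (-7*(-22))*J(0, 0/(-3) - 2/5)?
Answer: -154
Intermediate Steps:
J(Z, b) = -1
(-7*(-22))*J(0, 0/(-3) - 2/5) = -7*(-22)*(-1) = 154*(-1) = -154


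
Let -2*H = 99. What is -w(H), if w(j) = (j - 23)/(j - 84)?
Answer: -145/267 ≈ -0.54307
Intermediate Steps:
H = -99/2 (H = -1/2*99 = -99/2 ≈ -49.500)
w(j) = (-23 + j)/(-84 + j)
-w(H) = -(-23 - 99/2)/(-84 - 99/2) = -(-145)/((-267/2)*2) = -(-2)*(-145)/(267*2) = -1*145/267 = -145/267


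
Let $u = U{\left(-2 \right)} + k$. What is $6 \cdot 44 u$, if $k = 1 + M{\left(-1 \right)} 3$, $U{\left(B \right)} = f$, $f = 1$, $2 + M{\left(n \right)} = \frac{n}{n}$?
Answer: $-264$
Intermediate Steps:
$M{\left(n \right)} = -1$ ($M{\left(n \right)} = -2 + \frac{n}{n} = -2 + 1 = -1$)
$U{\left(B \right)} = 1$
$k = -2$ ($k = 1 - 3 = -2$)
$u = -1$ ($u = 1 - 2 = -1$)
$6 \cdot 44 u = 6 \cdot 44 \left(-1\right) = 264 \left(-1\right) = -264$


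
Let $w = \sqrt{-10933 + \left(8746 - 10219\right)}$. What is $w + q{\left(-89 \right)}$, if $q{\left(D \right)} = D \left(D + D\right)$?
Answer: $15842 + i \sqrt{12406} \approx 15842.0 + 111.38 i$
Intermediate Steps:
$q{\left(D \right)} = 2 D^{2}$ ($q{\left(D \right)} = D 2 D = 2 D^{2}$)
$w = i \sqrt{12406}$ ($w = \sqrt{-10933 - 1473} = \sqrt{-12406} = i \sqrt{12406} \approx 111.38 i$)
$w + q{\left(-89 \right)} = i \sqrt{12406} + 2 \left(-89\right)^{2} = i \sqrt{12406} + 2 \cdot 7921 = i \sqrt{12406} + 15842 = 15842 + i \sqrt{12406}$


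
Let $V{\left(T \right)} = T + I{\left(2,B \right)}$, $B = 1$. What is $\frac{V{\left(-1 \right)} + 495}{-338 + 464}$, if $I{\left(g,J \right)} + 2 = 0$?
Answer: $\frac{82}{21} \approx 3.9048$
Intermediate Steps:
$I{\left(g,J \right)} = -2$ ($I{\left(g,J \right)} = -2 + 0 = -2$)
$V{\left(T \right)} = -2 + T$ ($V{\left(T \right)} = T - 2 = -2 + T$)
$\frac{V{\left(-1 \right)} + 495}{-338 + 464} = \frac{\left(-2 - 1\right) + 495}{-338 + 464} = \frac{-3 + 495}{126} = 492 \cdot \frac{1}{126} = \frac{82}{21}$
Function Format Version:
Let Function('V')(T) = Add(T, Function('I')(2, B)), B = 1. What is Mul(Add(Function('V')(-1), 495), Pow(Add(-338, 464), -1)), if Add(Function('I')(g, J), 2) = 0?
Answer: Rational(82, 21) ≈ 3.9048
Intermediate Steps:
Function('I')(g, J) = -2 (Function('I')(g, J) = Add(-2, 0) = -2)
Function('V')(T) = Add(-2, T) (Function('V')(T) = Add(T, -2) = Add(-2, T))
Mul(Add(Function('V')(-1), 495), Pow(Add(-338, 464), -1)) = Mul(Add(Add(-2, -1), 495), Pow(Add(-338, 464), -1)) = Mul(Add(-3, 495), Pow(126, -1)) = Mul(492, Rational(1, 126)) = Rational(82, 21)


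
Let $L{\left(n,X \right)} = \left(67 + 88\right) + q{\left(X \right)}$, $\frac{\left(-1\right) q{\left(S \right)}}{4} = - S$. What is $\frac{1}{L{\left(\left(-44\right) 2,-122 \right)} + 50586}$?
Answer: $\frac{1}{50253} \approx 1.9899 \cdot 10^{-5}$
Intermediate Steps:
$q{\left(S \right)} = 4 S$ ($q{\left(S \right)} = - 4 \left(- S\right) = 4 S$)
$L{\left(n,X \right)} = 155 + 4 X$ ($L{\left(n,X \right)} = \left(67 + 88\right) + 4 X = 155 + 4 X$)
$\frac{1}{L{\left(\left(-44\right) 2,-122 \right)} + 50586} = \frac{1}{\left(155 + 4 \left(-122\right)\right) + 50586} = \frac{1}{\left(155 - 488\right) + 50586} = \frac{1}{-333 + 50586} = \frac{1}{50253}$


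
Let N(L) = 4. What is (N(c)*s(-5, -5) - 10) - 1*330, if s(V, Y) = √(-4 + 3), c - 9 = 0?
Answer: -340 + 4*I ≈ -340.0 + 4.0*I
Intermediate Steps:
c = 9 (c = 9 + 0 = 9)
s(V, Y) = I (s(V, Y) = √(-1) = I)
(N(c)*s(-5, -5) - 10) - 1*330 = (4*I - 10) - 1*330 = (-10 + 4*I) - 330 = -340 + 4*I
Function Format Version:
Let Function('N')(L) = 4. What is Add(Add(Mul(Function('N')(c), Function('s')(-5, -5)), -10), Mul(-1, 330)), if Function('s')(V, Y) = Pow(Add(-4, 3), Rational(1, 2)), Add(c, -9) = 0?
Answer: Add(-340, Mul(4, I)) ≈ Add(-340.00, Mul(4.0000, I))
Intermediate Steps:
c = 9 (c = Add(9, 0) = 9)
Function('s')(V, Y) = I (Function('s')(V, Y) = Pow(-1, Rational(1, 2)) = I)
Add(Add(Mul(Function('N')(c), Function('s')(-5, -5)), -10), Mul(-1, 330)) = Add(Add(Mul(4, I), -10), Mul(-1, 330)) = Add(Add(-10, Mul(4, I)), -330) = Add(-340, Mul(4, I))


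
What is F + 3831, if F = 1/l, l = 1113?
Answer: 4263904/1113 ≈ 3831.0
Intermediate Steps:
F = 1/1113 ≈ 0.00089847
F + 3831 = 1/1113 + 3831 = 4263904/1113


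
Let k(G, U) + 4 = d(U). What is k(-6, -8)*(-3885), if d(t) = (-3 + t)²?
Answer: -454545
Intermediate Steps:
k(G, U) = -4 + (-3 + U)²
k(-6, -8)*(-3885) = (-4 + (-3 - 8)²)*(-3885) = (-4 + (-11)²)*(-3885) = (-4 + 121)*(-3885) = 117*(-3885) = -454545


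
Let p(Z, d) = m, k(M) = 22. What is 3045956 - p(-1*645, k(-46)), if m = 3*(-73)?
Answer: 3046175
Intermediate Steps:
m = -219
p(Z, d) = -219
3045956 - p(-1*645, k(-46)) = 3045956 - 1*(-219) = 3045956 + 219 = 3046175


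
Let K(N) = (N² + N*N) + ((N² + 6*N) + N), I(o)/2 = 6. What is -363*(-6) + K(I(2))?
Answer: 2694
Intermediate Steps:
I(o) = 12 (I(o) = 2*6 = 12)
K(N) = 3*N² + 7*N (K(N) = (N² + N²) + (N² + 7*N) = 2*N² + (N² + 7*N) = 3*N² + 7*N)
-363*(-6) + K(I(2)) = -363*(-6) + 12*(7 + 3*12) = 2178 + 12*(7 + 36) = 2178 + 12*43 = 2178 + 516 = 2694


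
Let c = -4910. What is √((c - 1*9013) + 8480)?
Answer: I*√5443 ≈ 73.777*I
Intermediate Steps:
√((c - 1*9013) + 8480) = √((-4910 - 1*9013) + 8480) = √((-4910 - 9013) + 8480) = √(-13923 + 8480) = √(-5443) = I*√5443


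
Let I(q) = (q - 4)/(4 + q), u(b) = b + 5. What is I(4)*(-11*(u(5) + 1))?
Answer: 0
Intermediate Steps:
u(b) = 5 + b
I(q) = (-4 + q)/(4 + q)
I(4)*(-11*(u(5) + 1)) = ((-4 + 4)/(4 + 4))*(-11*((5 + 5) + 1)) = (0/8)*(-11*(10 + 1)) = ((⅛)*0)*(-11*11) = 0*(-121) = 0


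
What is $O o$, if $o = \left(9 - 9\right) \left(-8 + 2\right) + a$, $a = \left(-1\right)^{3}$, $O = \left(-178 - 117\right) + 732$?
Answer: $-437$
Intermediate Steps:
$O = 437$ ($O = -295 + 732 = 437$)
$a = -1$
$o = -1$ ($o = \left(9 - 9\right) \left(-8 + 2\right) - 1 = 0 \left(-6\right) - 1 = 0 - 1 = -1$)
$O o = 437 \left(-1\right) = -437$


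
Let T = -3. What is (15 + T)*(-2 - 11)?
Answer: -156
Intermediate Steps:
(15 + T)*(-2 - 11) = (15 - 3)*(-2 - 11) = 12*(-13) = -156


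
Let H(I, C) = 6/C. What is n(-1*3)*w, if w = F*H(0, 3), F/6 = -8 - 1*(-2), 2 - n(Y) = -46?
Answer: -3456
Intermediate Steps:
n(Y) = 48 (n(Y) = 2 - 1*(-46) = 2 + 46 = 48)
F = -36 (F = 6*(-8 - 1*(-2)) = 6*(-8 + 2) = 6*(-6) = -36)
w = -72 (w = -216/3 = -36*2 = -72)
n(-1*3)*w = 48*(-72) = -3456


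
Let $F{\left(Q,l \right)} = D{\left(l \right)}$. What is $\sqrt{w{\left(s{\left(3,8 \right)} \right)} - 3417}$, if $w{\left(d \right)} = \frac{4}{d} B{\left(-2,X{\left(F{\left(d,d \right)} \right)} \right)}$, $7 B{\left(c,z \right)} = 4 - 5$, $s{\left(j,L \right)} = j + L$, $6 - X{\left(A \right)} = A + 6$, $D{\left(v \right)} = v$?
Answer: $\frac{i \sqrt{20259701}}{77} \approx 58.456 i$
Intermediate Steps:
$F{\left(Q,l \right)} = l$
$X{\left(A \right)} = - A$ ($X{\left(A \right)} = 6 - \left(A + 6\right) = 6 - \left(6 + A\right) = - A$)
$s{\left(j,L \right)} = L + j$
$B{\left(c,z \right)} = - \frac{1}{7}$ ($B{\left(c,z \right)} = \frac{4 - 5}{7} = \frac{1}{7} \left(-1\right) = - \frac{1}{7}$)
$w{\left(d \right)} = - \frac{4}{7 d}$ ($w{\left(d \right)} = \frac{4}{d} \left(- \frac{1}{7}\right) = - \frac{4}{7 d}$)
$\sqrt{w{\left(s{\left(3,8 \right)} \right)} - 3417} = \sqrt{- \frac{4}{7 \left(8 + 3\right)} - 3417} = \sqrt{- \frac{4}{7 \cdot 11} - 3417} = \sqrt{\left(- \frac{4}{7}\right) \frac{1}{11} - 3417} = \sqrt{- \frac{4}{77} - 3417} = \sqrt{- \frac{263113}{77}} = \frac{i \sqrt{20259701}}{77}$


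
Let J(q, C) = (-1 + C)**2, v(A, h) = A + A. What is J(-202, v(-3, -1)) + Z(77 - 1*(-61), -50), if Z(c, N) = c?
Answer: 187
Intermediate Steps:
v(A, h) = 2*A
J(-202, v(-3, -1)) + Z(77 - 1*(-61), -50) = (-1 + 2*(-3))**2 + (77 - 1*(-61)) = (-1 - 6)**2 + (77 + 61) = (-7)**2 + 138 = 49 + 138 = 187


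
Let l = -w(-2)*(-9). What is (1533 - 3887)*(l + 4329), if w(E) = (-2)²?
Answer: -10275210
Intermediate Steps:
w(E) = 4
l = 36 (l = -1*4*(-9) = -4*(-9) = 36)
(1533 - 3887)*(l + 4329) = (1533 - 3887)*(36 + 4329) = -2354*4365 = -10275210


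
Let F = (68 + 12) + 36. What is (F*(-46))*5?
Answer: -26680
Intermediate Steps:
F = 116 (F = 80 + 36 = 116)
(F*(-46))*5 = (116*(-46))*5 = -5336*5 = -26680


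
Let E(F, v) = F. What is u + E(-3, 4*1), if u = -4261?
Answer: -4264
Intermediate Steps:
u + E(-3, 4*1) = -4261 - 3 = -4264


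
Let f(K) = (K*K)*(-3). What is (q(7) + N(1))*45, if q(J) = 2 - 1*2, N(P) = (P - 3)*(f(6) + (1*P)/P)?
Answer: 9630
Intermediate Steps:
f(K) = -3*K**2 (f(K) = K**2*(-3) = -3*K**2)
N(P) = 321 - 107*P (N(P) = (P - 3)*(-3*6**2 + (1*P)/P) = (-3 + P)*(-3*36 + P/P) = (-3 + P)*(-108 + 1) = (-3 + P)*(-107) = 321 - 107*P)
q(J) = 0 (q(J) = 2 - 2 = 0)
(q(7) + N(1))*45 = (0 + (321 - 107*1))*45 = (0 + (321 - 107))*45 = (0 + 214)*45 = 214*45 = 9630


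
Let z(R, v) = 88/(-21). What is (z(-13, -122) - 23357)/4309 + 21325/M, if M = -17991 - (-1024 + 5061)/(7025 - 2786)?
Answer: -45595785577385/6901404736254 ≈ -6.6067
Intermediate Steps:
z(R, v) = -88/21 (z(R, v) = 88*(-1/21) = -88/21)
M = -76267886/4239 (M = -17991 - 4037/4239 = -76267886/4239 ≈ -17992.)
(z(-13, -122) - 23357)/4309 + 21325/M = (-88/21 - 23357)/4309 + 21325/(-76267886/4239) = -490585/21*1/4309 + 21325*(-4239/76267886) = -490585/90489 - 90396675/76267886 = -45595785577385/6901404736254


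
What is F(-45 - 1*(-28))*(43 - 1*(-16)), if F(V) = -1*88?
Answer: -5192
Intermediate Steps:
F(V) = -88
F(-45 - 1*(-28))*(43 - 1*(-16)) = -88*(43 - 1*(-16)) = -88*(43 + 16) = -88*59 = -5192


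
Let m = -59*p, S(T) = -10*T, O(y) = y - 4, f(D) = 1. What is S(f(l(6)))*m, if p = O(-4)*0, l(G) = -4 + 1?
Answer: 0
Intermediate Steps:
l(G) = -3
O(y) = -4 + y
p = 0 (p = (-4 - 4)*0 = -8*0 = 0)
m = 0 (m = -59*0 = 0)
S(f(l(6)))*m = -10*1*0 = -10*0 = 0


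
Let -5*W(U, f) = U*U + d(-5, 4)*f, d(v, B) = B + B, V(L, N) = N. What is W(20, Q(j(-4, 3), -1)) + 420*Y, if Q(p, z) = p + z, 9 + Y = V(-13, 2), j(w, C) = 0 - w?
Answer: -15124/5 ≈ -3024.8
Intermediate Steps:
j(w, C) = -w
d(v, B) = 2*B
Y = -7 (Y = -9 + 2 = -7)
W(U, f) = -8*f/5 - U**2/5 (W(U, f) = -(U*U + (2*4)*f)/5 = -(U**2 + 8*f)/5 = -8*f/5 - U**2/5)
W(20, Q(j(-4, 3), -1)) + 420*Y = (-8*(-1*(-4) - 1)/5 - 1/5*20**2) + 420*(-7) = (-8*(4 - 1)/5 - 1/5*400) - 2940 = (-8/5*3 - 80) - 2940 = (-24/5 - 80) - 2940 = -424/5 - 2940 = -15124/5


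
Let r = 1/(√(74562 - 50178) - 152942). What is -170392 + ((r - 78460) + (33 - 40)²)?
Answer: -2909904220834941/11695615490 - 2*√381/5847807745 ≈ -2.4880e+5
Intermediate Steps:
r = 1/(-152942 + 8*√381) (r = 1/(√24384 - 152942) = 1/(8*√381 - 152942) = 1/(-152942 + 8*√381) ≈ -6.5451e-6)
-170392 + ((r - 78460) + (33 - 40)²) = -170392 + (((-76471/11695615490 - 2*√381/5847807745) - 78460) + (33 - 40)²) = -170392 + ((-917637991421871/11695615490 - 2*√381/5847807745) + (-7)²) = -170392 + ((-917637991421871/11695615490 - 2*√381/5847807745) + 49) = -170392 + (-917064906262861/11695615490 - 2*√381/5847807745) = -2909904220834941/11695615490 - 2*√381/5847807745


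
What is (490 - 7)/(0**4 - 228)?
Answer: -161/76 ≈ -2.1184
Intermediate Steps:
(490 - 7)/(0**4 - 228) = 483/(0 - 228) = 483/(-228) = 483*(-1/228) = -161/76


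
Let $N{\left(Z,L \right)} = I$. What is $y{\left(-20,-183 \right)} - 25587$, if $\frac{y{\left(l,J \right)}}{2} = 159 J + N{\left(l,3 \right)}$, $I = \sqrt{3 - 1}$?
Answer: $-83781 + 2 \sqrt{2} \approx -83778.0$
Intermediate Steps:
$I = \sqrt{2} \approx 1.4142$
$N{\left(Z,L \right)} = \sqrt{2}$
$y{\left(l,J \right)} = 2 \sqrt{2} + 318 J$ ($y{\left(l,J \right)} = 2 \left(159 J + \sqrt{2}\right) = 2 \left(\sqrt{2} + 159 J\right) = 2 \sqrt{2} + 318 J$)
$y{\left(-20,-183 \right)} - 25587 = \left(2 \sqrt{2} + 318 \left(-183\right)\right) - 25587 = \left(2 \sqrt{2} - 58194\right) - 25587 = \left(-58194 + 2 \sqrt{2}\right) - 25587 = -83781 + 2 \sqrt{2}$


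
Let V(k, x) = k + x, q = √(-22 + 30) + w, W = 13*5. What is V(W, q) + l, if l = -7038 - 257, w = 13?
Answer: -7217 + 2*√2 ≈ -7214.2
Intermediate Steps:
W = 65
q = 13 + 2*√2 (q = √(-22 + 30) + 13 = √8 + 13 = 2*√2 + 13 = 13 + 2*√2 ≈ 15.828)
l = -7295
V(W, q) + l = (65 + (13 + 2*√2)) - 7295 = (78 + 2*√2) - 7295 = -7217 + 2*√2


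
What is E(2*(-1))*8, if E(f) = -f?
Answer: 16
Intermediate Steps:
E(2*(-1))*8 = -2*(-1)*8 = -1*(-2)*8 = 2*8 = 16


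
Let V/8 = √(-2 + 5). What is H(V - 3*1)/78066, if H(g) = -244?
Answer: -122/39033 ≈ -0.0031256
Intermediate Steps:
V = 8*√3 (V = 8*√(-2 + 5) = 8*√3 ≈ 13.856)
H(V - 3*1)/78066 = -244/78066 = -244*1/78066 = -122/39033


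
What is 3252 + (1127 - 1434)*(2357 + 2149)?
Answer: -1380090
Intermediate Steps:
3252 + (1127 - 1434)*(2357 + 2149) = 3252 - 307*4506 = 3252 - 1383342 = -1380090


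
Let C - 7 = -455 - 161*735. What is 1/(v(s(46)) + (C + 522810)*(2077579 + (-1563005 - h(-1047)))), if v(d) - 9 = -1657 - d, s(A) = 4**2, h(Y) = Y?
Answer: 1/208324804103 ≈ 4.8002e-12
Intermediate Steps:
s(A) = 16
v(d) = -1648 - d (v(d) = 9 + (-1657 - d) = -1648 - d)
C = -118783 (C = 7 + (-455 - 161*735) = 7 + (-455 - 118335) = 7 - 118790 = -118783)
1/(v(s(46)) + (C + 522810)*(2077579 + (-1563005 - h(-1047)))) = 1/((-1648 - 1*16) + (-118783 + 522810)*(2077579 + (-1563005 - 1*(-1047)))) = 1/((-1648 - 16) + 404027*(2077579 + (-1563005 + 1047))) = 1/(-1664 + 404027*(2077579 - 1561958)) = 1/(-1664 + 404027*515621) = 1/(-1664 + 208324805767) = 1/208324804103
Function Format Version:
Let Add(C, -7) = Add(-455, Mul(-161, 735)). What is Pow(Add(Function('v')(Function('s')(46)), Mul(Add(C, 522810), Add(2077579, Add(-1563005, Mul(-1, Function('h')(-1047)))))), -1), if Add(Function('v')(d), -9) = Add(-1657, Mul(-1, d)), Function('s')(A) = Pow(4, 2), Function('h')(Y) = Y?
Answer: Rational(1, 208324804103) ≈ 4.8002e-12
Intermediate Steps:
Function('s')(A) = 16
Function('v')(d) = Add(-1648, Mul(-1, d)) (Function('v')(d) = Add(9, Add(-1657, Mul(-1, d))) = Add(-1648, Mul(-1, d)))
C = -118783 (C = Add(7, Add(-455, Mul(-161, 735))) = Add(7, Add(-455, -118335)) = Add(7, -118790) = -118783)
Pow(Add(Function('v')(Function('s')(46)), Mul(Add(C, 522810), Add(2077579, Add(-1563005, Mul(-1, Function('h')(-1047)))))), -1) = Pow(Add(Add(-1648, Mul(-1, 16)), Mul(Add(-118783, 522810), Add(2077579, Add(-1563005, Mul(-1, -1047))))), -1) = Pow(Add(Add(-1648, -16), Mul(404027, Add(2077579, Add(-1563005, 1047)))), -1) = Pow(Add(-1664, Mul(404027, Add(2077579, -1561958))), -1) = Pow(Add(-1664, Mul(404027, 515621)), -1) = Pow(Add(-1664, 208324805767), -1) = Pow(208324804103, -1) = Rational(1, 208324804103)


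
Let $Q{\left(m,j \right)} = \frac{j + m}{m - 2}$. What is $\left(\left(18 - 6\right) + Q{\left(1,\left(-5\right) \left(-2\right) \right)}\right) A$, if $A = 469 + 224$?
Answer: $693$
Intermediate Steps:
$A = 693$
$Q{\left(m,j \right)} = \frac{j + m}{-2 + m}$
$\left(\left(18 - 6\right) + Q{\left(1,\left(-5\right) \left(-2\right) \right)}\right) A = \left(\left(18 - 6\right) + \frac{\left(-5\right) \left(-2\right) + 1}{-2 + 1}\right) 693 = \left(12 + \frac{10 + 1}{-1}\right) 693 = \left(12 - 11\right) 693 = 1 \cdot 693 = 693$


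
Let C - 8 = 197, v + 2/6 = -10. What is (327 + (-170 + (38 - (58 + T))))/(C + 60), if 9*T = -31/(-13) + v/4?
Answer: 192379/372060 ≈ 0.51706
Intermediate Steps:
v = -31/3 (v = -⅓ - 10 = -31/3 ≈ -10.333)
C = 205 (C = 8 + 197 = 205)
T = -31/1404 (T = (-31/(-13) - 31/3/4)/9 = (-31*(-1/13) - 31/3*¼)/9 = (31/13 - 31/12)/9 = (⅑)*(-31/156) = -31/1404 ≈ -0.022080)
(327 + (-170 + (38 - (58 + T))))/(C + 60) = (327 + (-170 + (38 - (58 - 31/1404))))/(205 + 60) = (327 + (-170 + (38 - 1*81401/1404)))/265 = (327 + (-170 + (38 - 81401/1404)))*(1/265) = (327 + (-170 - 28049/1404))*(1/265) = (327 - 266729/1404)*(1/265) = (192379/1404)*(1/265) = 192379/372060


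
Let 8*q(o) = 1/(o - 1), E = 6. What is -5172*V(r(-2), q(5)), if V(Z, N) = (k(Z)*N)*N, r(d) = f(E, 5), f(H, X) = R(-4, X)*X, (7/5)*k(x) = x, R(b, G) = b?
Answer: 32325/448 ≈ 72.154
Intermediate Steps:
k(x) = 5*x/7
q(o) = 1/(8*(-1 + o)) (q(o) = 1/(8*(o - 1)) = 1/(8*(-1 + o)))
f(H, X) = -4*X
r(d) = -20 (r(d) = -4*5 = -20)
V(Z, N) = 5*Z*N²/7 (V(Z, N) = ((5*Z/7)*N)*N = (5*N*Z/7)*N = 5*Z*N²/7)
-5172*V(r(-2), q(5)) = -25860*(-20)*(1/(8*(-1 + 5)))²/7 = -25860*(-20)*((⅛)/4)²/7 = -25860*(-20)*((⅛)*(¼))²/7 = -25860*(-20)*(1/32)²/7 = -25860*(-20)/(7*1024) = -5172*(-25/1792) = 32325/448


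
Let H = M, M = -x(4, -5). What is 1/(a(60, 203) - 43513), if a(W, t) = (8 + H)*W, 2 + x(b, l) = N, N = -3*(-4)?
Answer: -1/43633 ≈ -2.2918e-5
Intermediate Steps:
N = 12
x(b, l) = 10 (x(b, l) = -2 + 12 = 10)
M = -10 (M = -1*10 = -10)
H = -10
a(W, t) = -2*W (a(W, t) = (8 - 10)*W = -2*W)
1/(a(60, 203) - 43513) = 1/(-2*60 - 43513) = 1/(-120 - 43513) = 1/(-43633) = -1/43633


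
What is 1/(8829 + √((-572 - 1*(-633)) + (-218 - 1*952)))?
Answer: 8829/77952350 - I*√1109/77952350 ≈ 0.00011326 - 4.2721e-7*I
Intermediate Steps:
1/(8829 + √((-572 - 1*(-633)) + (-218 - 1*952))) = 1/(8829 + √((-572 + 633) + (-218 - 952))) = 1/(8829 + √(61 - 1170)) = 1/(8829 + √(-1109)) = 1/(8829 + I*√1109)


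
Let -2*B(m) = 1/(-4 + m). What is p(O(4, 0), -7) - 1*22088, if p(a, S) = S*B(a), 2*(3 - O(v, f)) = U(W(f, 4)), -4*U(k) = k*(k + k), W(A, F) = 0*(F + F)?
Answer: -44183/2 ≈ -22092.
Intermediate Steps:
B(m) = -1/(2*(-4 + m))
W(A, F) = 0 (W(A, F) = 0*(2*F) = 0)
U(k) = -k²/2 (U(k) = -k*(k + k)/4 = -k*2*k/4 = -k²/2)
O(v, f) = 3 (O(v, f) = 3 - (-1)*0²/4 = 3 - (-1)*0/4 = 3 - ½*0 = 3 + 0 = 3)
p(a, S) = -S/(-8 + 2*a) (p(a, S) = S*(-1/(-8 + 2*a)) = -S/(-8 + 2*a))
p(O(4, 0), -7) - 1*22088 = -1*(-7)/(-8 + 2*3) - 1*22088 = -1*(-7)/(-8 + 6) - 22088 = -1*(-7)/(-2) - 22088 = -1*(-7)*(-½) - 22088 = -7/2 - 22088 = -44183/2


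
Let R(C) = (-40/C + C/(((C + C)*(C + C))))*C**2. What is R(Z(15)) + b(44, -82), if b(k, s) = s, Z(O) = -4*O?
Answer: 2303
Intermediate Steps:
R(C) = -159*C/4 (R(C) = (-40/C + C/(((2*C)*(2*C))))*C**2 = (-40/C + C/((4*C**2)))*C**2 = (-40/C + C*(1/(4*C**2)))*C**2 = (-40/C + 1/(4*C))*C**2 = (-159/(4*C))*C**2 = -159*C/4)
R(Z(15)) + b(44, -82) = -(-159)*15 - 82 = -159/4*(-60) - 82 = 2385 - 82 = 2303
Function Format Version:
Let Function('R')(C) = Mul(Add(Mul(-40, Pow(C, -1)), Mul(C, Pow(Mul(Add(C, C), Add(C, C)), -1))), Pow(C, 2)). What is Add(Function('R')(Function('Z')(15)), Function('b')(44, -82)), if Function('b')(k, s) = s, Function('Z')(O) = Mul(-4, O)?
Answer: 2303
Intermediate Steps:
Function('R')(C) = Mul(Rational(-159, 4), C) (Function('R')(C) = Mul(Add(Mul(-40, Pow(C, -1)), Mul(C, Pow(Mul(Mul(2, C), Mul(2, C)), -1))), Pow(C, 2)) = Mul(Add(Mul(-40, Pow(C, -1)), Mul(C, Pow(Mul(4, Pow(C, 2)), -1))), Pow(C, 2)) = Mul(Add(Mul(-40, Pow(C, -1)), Mul(C, Mul(Rational(1, 4), Pow(C, -2)))), Pow(C, 2)) = Mul(Add(Mul(-40, Pow(C, -1)), Mul(Rational(1, 4), Pow(C, -1))), Pow(C, 2)) = Mul(Mul(Rational(-159, 4), Pow(C, -1)), Pow(C, 2)) = Mul(Rational(-159, 4), C))
Add(Function('R')(Function('Z')(15)), Function('b')(44, -82)) = Add(Mul(Rational(-159, 4), Mul(-4, 15)), -82) = Add(Mul(Rational(-159, 4), -60), -82) = Add(2385, -82) = 2303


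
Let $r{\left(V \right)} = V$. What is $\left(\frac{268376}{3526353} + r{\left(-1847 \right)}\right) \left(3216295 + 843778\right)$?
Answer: $- \frac{26442872239009895}{3526353} \approx -7.4986 \cdot 10^{9}$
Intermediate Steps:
$\left(\frac{268376}{3526353} + r{\left(-1847 \right)}\right) \left(3216295 + 843778\right) = \left(\frac{268376}{3526353} - 1847\right) \left(3216295 + 843778\right) = \left(268376 \cdot \frac{1}{3526353} - 1847\right) 4060073 = \left(\frac{268376}{3526353} - 1847\right) 4060073 = \left(- \frac{6512905615}{3526353}\right) 4060073 = - \frac{26442872239009895}{3526353}$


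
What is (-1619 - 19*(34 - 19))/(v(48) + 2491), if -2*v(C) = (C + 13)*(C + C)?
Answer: 1904/437 ≈ 4.3570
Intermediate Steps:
v(C) = -C*(13 + C) (v(C) = -(C + 13)*(C + C)/2 = -(13 + C)*2*C/2 = -C*(13 + C))
(-1619 - 19*(34 - 19))/(v(48) + 2491) = (-1619 - 19*(34 - 19))/(-1*48*(13 + 48) + 2491) = (-1619 - 19*15)/(-1*48*61 + 2491) = (-1619 - 285)/(-2928 + 2491) = -1904/(-437) = -1904*(-1/437) = 1904/437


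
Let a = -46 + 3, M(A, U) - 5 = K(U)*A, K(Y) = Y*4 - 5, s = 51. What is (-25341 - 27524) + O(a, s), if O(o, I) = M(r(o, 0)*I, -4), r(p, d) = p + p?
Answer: 39246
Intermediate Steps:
r(p, d) = 2*p
K(Y) = -5 + 4*Y (K(Y) = 4*Y - 5 = -5 + 4*Y)
M(A, U) = 5 + A*(-5 + 4*U) (M(A, U) = 5 + (-5 + 4*U)*A = 5 + A*(-5 + 4*U))
a = -43
O(o, I) = 5 - 42*I*o (O(o, I) = 5 + ((2*o)*I)*(-5 + 4*(-4)) = 5 + (2*I*o)*(-5 - 16) = 5 + (2*I*o)*(-21) = 5 - 42*I*o)
(-25341 - 27524) + O(a, s) = (-25341 - 27524) + (5 - 42*51*(-43)) = -52865 + (5 + 92106) = -52865 + 92111 = 39246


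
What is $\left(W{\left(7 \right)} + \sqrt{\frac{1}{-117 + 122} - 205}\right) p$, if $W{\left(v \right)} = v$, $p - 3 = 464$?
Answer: $3269 + \frac{14944 i \sqrt{5}}{5} \approx 3269.0 + 6683.2 i$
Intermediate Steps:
$p = 467$ ($p = 3 + 464 = 467$)
$\left(W{\left(7 \right)} + \sqrt{\frac{1}{-117 + 122} - 205}\right) p = \left(7 + \sqrt{\frac{1}{-117 + 122} - 205}\right) 467 = \left(7 + \sqrt{\frac{1}{5} - 205}\right) 467 = \left(7 + \sqrt{- \frac{1024}{5}}\right) 467 = \left(7 + \frac{32 i \sqrt{5}}{5}\right) 467 = 3269 + \frac{14944 i \sqrt{5}}{5}$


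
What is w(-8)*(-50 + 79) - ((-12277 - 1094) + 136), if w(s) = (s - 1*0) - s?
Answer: 13235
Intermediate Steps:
w(s) = 0 (w(s) = (s + 0) - s = s - s = 0)
w(-8)*(-50 + 79) - ((-12277 - 1094) + 136) = 0*(-50 + 79) - ((-12277 - 1094) + 136) = 0*29 - (-13371 + 136) = 0 - 1*(-13235) = 0 + 13235 = 13235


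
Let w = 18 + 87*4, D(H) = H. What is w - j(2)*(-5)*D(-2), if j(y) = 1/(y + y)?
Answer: 727/2 ≈ 363.50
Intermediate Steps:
j(y) = 1/(2*y)
w = 366 (w = 18 + 348 = 366)
w - j(2)*(-5)*D(-2) = 366 - ((½)/2)*(-5)*(-2) = 366 - ((½)*(½))*(-5)*(-2) = 366 - (¼)*(-5)*(-2) = 366 - (-5)*(-2)/4 = 366 - 1*5/2 = 366 - 5/2 = 727/2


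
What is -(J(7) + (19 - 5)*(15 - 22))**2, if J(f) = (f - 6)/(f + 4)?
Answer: -1159929/121 ≈ -9586.2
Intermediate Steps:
J(f) = (-6 + f)/(4 + f)
-(J(7) + (19 - 5)*(15 - 22))**2 = -((-6 + 7)/(4 + 7) + (19 - 5)*(15 - 22))**2 = -(1/11 + 14*(-7))**2 = -((1/11)*1 - 98)**2 = -(1/11 - 98)**2 = -(-1077/11)**2 = -1*1159929/121 = -1159929/121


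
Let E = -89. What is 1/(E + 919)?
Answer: 1/830 ≈ 0.0012048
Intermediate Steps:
1/(E + 919) = 1/(-89 + 919) = 1/830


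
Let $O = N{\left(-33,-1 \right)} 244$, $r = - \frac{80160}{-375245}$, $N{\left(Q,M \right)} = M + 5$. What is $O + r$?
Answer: $\frac{73263856}{75049} \approx 976.21$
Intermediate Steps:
$N{\left(Q,M \right)} = 5 + M$
$r = \frac{16032}{75049}$ ($r = \left(-80160\right) \left(- \frac{1}{375245}\right) = \frac{16032}{75049} \approx 0.21362$)
$O = 976$ ($O = \left(5 - 1\right) 244 = 4 \cdot 244 = 976$)
$O + r = 976 + \frac{16032}{75049} = \frac{73263856}{75049}$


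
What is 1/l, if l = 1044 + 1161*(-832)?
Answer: -1/964908 ≈ -1.0364e-6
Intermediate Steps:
l = -964908 (l = 1044 - 965952 = -964908)
1/l = 1/(-964908) = -1/964908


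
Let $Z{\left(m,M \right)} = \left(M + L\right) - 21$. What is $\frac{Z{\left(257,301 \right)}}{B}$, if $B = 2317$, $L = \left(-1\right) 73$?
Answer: $\frac{207}{2317} \approx 0.08934$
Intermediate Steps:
$L = -73$
$Z{\left(m,M \right)} = -94 + M$ ($Z{\left(m,M \right)} = \left(M - 73\right) - 21 = \left(-73 + M\right) - 21 = -94 + M$)
$\frac{Z{\left(257,301 \right)}}{B} = \frac{-94 + 301}{2317} = 207 \cdot \frac{1}{2317} = \frac{207}{2317}$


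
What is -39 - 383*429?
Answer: -164346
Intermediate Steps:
-39 - 383*429 = -39 - 164307 = -164346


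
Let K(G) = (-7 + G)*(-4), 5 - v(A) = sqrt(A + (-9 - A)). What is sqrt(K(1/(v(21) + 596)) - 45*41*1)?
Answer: sqrt(-59267424754635 - 1083630*I)/180605 ≈ 3.8968e-7 - 42.626*I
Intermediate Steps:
v(A) = 5 - 3*I (v(A) = 5 - sqrt(A + (-9 - A)) = 5 - sqrt(-9) = 5 - 3*I)
K(G) = 28 - 4*G
sqrt(K(1/(v(21) + 596)) - 45*41*1) = sqrt((28 - 4/((5 - 3*I) + 596)) - 45*41*1) = sqrt((28 - 4*(601 + 3*I)/361210) - 1845*1) = sqrt((28 - 2*(601 + 3*I)/180605) - 1845) = sqrt(-1817 - 2*(601 + 3*I)/180605)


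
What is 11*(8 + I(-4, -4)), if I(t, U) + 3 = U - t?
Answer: 55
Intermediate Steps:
I(t, U) = -3 + U - t (I(t, U) = -3 + (U - t) = -3 + U - t)
11*(8 + I(-4, -4)) = 11*(8 + (-3 - 4 - 1*(-4))) = 11*(8 + (-3 - 4 + 4)) = 11*(8 - 3) = 11*5 = 55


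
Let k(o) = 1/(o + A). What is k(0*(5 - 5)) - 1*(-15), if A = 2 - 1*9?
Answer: 104/7 ≈ 14.857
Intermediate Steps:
A = -7 (A = 2 - 9 = -7)
k(o) = 1/(-7 + o) (k(o) = 1/(o - 7) = 1/(-7 + o))
k(0*(5 - 5)) - 1*(-15) = 1/(-7 + 0*(5 - 5)) - 1*(-15) = 1/(-7 + 0*0) + 15 = 1/(-7 + 0) + 15 = 1/(-7) + 15 = -⅐ + 15 = 104/7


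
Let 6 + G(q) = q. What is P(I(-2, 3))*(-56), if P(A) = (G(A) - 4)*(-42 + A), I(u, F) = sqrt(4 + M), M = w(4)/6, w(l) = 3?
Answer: -23772 + 4368*sqrt(2) ≈ -17595.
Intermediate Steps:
G(q) = -6 + q
M = 1/2 (M = 3/6 = 3*(1/6) = 1/2 ≈ 0.50000)
I(u, F) = 3*sqrt(2)/2 (I(u, F) = sqrt(4 + 1/2) = sqrt(9/2) = 3*sqrt(2)/2)
P(A) = (-42 + A)*(-10 + A) (P(A) = ((-6 + A) - 4)*(-42 + A) = (-10 + A)*(-42 + A) = (-42 + A)*(-10 + A))
P(I(-2, 3))*(-56) = (420 + (3*sqrt(2)/2)**2 - 78*sqrt(2))*(-56) = (420 + 9/2 - 78*sqrt(2))*(-56) = (849/2 - 78*sqrt(2))*(-56) = -23772 + 4368*sqrt(2)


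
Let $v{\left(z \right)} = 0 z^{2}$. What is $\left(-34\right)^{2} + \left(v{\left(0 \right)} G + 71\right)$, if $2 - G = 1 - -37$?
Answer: $1227$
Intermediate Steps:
$G = -36$ ($G = 2 - \left(1 - -37\right) = 2 - \left(1 + 37\right) = 2 - 38 = -36$)
$v{\left(z \right)} = 0$
$\left(-34\right)^{2} + \left(v{\left(0 \right)} G + 71\right) = \left(-34\right)^{2} + \left(0 \left(-36\right) + 71\right) = 1156 + \left(0 + 71\right) = 1156 + 71 = 1227$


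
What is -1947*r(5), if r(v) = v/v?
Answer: -1947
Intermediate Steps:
r(v) = 1
-1947*r(5) = -1947*1 = -1947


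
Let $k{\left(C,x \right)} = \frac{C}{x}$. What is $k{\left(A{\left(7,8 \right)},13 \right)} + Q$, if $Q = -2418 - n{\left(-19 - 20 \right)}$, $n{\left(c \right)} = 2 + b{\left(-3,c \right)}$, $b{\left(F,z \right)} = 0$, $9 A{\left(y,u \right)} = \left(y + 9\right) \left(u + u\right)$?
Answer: $- \frac{282884}{117} \approx -2417.8$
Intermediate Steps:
$A{\left(y,u \right)} = \frac{2 u \left(9 + y\right)}{9}$ ($A{\left(y,u \right)} = \frac{\left(y + 9\right) \left(u + u\right)}{9} = \frac{\left(9 + y\right) 2 u}{9} = \frac{2 u \left(9 + y\right)}{9}$)
$n{\left(c \right)} = 2$ ($n{\left(c \right)} = 2 + 0 = 2$)
$Q = -2420$ ($Q = -2418 - 2 = -2420$)
$k{\left(A{\left(7,8 \right)},13 \right)} + Q = \frac{\frac{2}{9} \cdot 8 \left(9 + 7\right)}{13} - 2420 = \frac{2}{9} \cdot 8 \cdot 16 \cdot \frac{1}{13} - 2420 = \frac{256}{9} \cdot \frac{1}{13} - 2420 = \frac{256}{117} - 2420 = - \frac{282884}{117}$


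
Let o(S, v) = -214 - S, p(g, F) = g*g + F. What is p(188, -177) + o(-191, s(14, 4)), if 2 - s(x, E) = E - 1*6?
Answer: 35144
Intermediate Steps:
p(g, F) = F + g² (p(g, F) = g² + F = F + g²)
s(x, E) = 8 - E (s(x, E) = 2 - (E - 1*6) = 2 - (E - 6) = 2 - (-6 + E) = 2 + (6 - E) = 8 - E)
p(188, -177) + o(-191, s(14, 4)) = (-177 + 188²) + (-214 - 1*(-191)) = (-177 + 35344) + (-214 + 191) = 35167 - 23 = 35144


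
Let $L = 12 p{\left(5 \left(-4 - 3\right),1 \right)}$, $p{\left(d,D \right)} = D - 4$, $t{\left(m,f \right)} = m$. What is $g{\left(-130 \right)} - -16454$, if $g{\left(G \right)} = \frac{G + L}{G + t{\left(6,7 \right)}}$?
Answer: $\frac{1020231}{62} \approx 16455.0$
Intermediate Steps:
$p{\left(d,D \right)} = -4 + D$ ($p{\left(d,D \right)} = D - 4 = -4 + D$)
$L = -36$ ($L = 12 \left(-4 + 1\right) = 12 \left(-3\right) = -36$)
$g{\left(G \right)} = \frac{-36 + G}{6 + G}$ ($g{\left(G \right)} = \frac{G - 36}{G + 6} = \frac{-36 + G}{6 + G}$)
$g{\left(-130 \right)} - -16454 = \frac{-36 - 130}{6 - 130} - -16454 = \frac{1}{-124} \left(-166\right) + 16454 = \left(- \frac{1}{124}\right) \left(-166\right) + 16454 = \frac{83}{62} + 16454 = \frac{1020231}{62}$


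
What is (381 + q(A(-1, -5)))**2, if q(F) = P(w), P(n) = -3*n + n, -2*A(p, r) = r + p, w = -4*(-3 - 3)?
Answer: 110889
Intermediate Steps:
w = 24 (w = -4*(-6) = 24)
A(p, r) = -p/2 - r/2 (A(p, r) = -(r + p)/2 = -(p + r)/2 = -p/2 - r/2)
P(n) = -2*n
q(F) = -48 (q(F) = -2*24 = -48)
(381 + q(A(-1, -5)))**2 = (381 - 48)**2 = 333**2 = 110889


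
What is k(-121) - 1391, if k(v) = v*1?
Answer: -1512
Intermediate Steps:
k(v) = v
k(-121) - 1391 = -121 - 1391 = -1512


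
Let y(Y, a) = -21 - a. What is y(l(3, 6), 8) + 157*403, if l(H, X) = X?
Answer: 63242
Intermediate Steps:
y(l(3, 6), 8) + 157*403 = (-21 - 1*8) + 157*403 = (-21 - 8) + 63271 = -29 + 63271 = 63242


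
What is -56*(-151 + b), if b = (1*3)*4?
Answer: 7784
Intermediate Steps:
b = 12 (b = 3*4 = 12)
-56*(-151 + b) = -56*(-151 + 12) = -56*(-139) = 7784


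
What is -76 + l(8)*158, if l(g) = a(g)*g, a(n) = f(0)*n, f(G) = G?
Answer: -76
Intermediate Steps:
a(n) = 0 (a(n) = 0*n = 0)
l(g) = 0 (l(g) = 0*g = 0)
-76 + l(8)*158 = -76 + 0*158 = -76 + 0 = -76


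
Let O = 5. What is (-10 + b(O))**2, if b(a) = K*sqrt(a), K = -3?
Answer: 145 + 60*sqrt(5) ≈ 279.16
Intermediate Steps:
b(a) = -3*sqrt(a)
(-10 + b(O))**2 = (-10 - 3*sqrt(5))**2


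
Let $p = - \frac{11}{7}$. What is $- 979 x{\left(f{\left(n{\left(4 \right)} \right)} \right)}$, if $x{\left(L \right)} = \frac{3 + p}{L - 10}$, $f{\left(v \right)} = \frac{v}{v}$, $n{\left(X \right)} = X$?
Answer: $\frac{9790}{63} \approx 155.4$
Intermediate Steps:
$p = - \frac{11}{7}$ ($p = \left(-11\right) \frac{1}{7} = - \frac{11}{7} \approx -1.5714$)
$f{\left(v \right)} = 1$
$x{\left(L \right)} = \frac{10}{7 \left(-10 + L\right)}$ ($x{\left(L \right)} = \frac{3 - \frac{11}{7}}{L - 10} = \frac{10}{7 \left(-10 + L\right)}$)
$- 979 x{\left(f{\left(n{\left(4 \right)} \right)} \right)} = - 979 \frac{10}{7 \left(-10 + 1\right)} = - 979 \frac{10}{7 \left(-9\right)} = - 979 \cdot \frac{10}{7} \left(- \frac{1}{9}\right) = \left(-979\right) \left(- \frac{10}{63}\right) = \frac{9790}{63}$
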